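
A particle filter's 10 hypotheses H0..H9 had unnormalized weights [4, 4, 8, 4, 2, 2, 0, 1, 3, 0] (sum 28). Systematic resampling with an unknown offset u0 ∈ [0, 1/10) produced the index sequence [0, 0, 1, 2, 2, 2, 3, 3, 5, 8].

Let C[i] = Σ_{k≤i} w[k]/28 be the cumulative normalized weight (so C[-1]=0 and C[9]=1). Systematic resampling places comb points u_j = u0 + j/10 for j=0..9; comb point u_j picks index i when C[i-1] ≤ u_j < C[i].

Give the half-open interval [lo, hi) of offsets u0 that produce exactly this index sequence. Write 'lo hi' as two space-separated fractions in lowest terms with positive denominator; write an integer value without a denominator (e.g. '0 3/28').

0 1/70

C = [1/7, 2/7, 4/7, 5/7, 11/14, 6/7, 6/7, 25/28, 1, 1]
j=0 picked index 0: u0 ∈ [0, 1/7)
j=1 picked index 0: u0 ∈ [-1/10, 3/70)
j=2 picked index 1: u0 ∈ [-2/35, 3/35)
j=3 picked index 2: u0 ∈ [-1/70, 19/70)
j=4 picked index 2: u0 ∈ [-4/35, 6/35)
j=5 picked index 2: u0 ∈ [-3/14, 1/14)
j=6 picked index 3: u0 ∈ [-1/35, 4/35)
j=7 picked index 3: u0 ∈ [-9/70, 1/70)
j=8 picked index 5: u0 ∈ [-1/70, 2/35)
j=9 picked index 8: u0 ∈ [-1/140, 1/10)
intersection: [0, 1/70)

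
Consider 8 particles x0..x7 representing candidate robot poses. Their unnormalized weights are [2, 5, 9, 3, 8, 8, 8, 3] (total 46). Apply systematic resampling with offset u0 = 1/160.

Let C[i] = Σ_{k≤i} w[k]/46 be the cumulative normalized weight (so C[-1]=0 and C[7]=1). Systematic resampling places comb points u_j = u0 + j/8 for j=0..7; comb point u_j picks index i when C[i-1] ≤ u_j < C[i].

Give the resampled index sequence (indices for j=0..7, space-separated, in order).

C = [1/23, 7/46, 8/23, 19/46, 27/46, 35/46, 43/46, 1]
j=0: u_0=1/160 ∈ [0, 1/23) → index 0
j=1: u_1=21/160 ∈ [1/23, 7/46) → index 1
j=2: u_2=41/160 ∈ [7/46, 8/23) → index 2
j=3: u_3=61/160 ∈ [8/23, 19/46) → index 3
j=4: u_4=81/160 ∈ [19/46, 27/46) → index 4
j=5: u_5=101/160 ∈ [27/46, 35/46) → index 5
j=6: u_6=121/160 ∈ [27/46, 35/46) → index 5
j=7: u_7=141/160 ∈ [35/46, 43/46) → index 6

0 1 2 3 4 5 5 6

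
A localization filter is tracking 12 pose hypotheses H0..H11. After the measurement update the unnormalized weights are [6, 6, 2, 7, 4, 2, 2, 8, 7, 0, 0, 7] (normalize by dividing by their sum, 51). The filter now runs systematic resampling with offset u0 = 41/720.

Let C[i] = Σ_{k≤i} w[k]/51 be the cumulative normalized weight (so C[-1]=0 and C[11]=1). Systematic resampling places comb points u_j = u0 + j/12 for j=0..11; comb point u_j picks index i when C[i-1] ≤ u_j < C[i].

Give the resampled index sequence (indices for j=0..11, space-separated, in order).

C = [2/17, 4/17, 14/51, 7/17, 25/51, 9/17, 29/51, 37/51, 44/51, 44/51, 44/51, 1]
j=0: u_0=41/720 ∈ [0, 2/17) → index 0
j=1: u_1=101/720 ∈ [2/17, 4/17) → index 1
j=2: u_2=161/720 ∈ [2/17, 4/17) → index 1
j=3: u_3=221/720 ∈ [14/51, 7/17) → index 3
j=4: u_4=281/720 ∈ [14/51, 7/17) → index 3
j=5: u_5=341/720 ∈ [7/17, 25/51) → index 4
j=6: u_6=401/720 ∈ [9/17, 29/51) → index 6
j=7: u_7=461/720 ∈ [29/51, 37/51) → index 7
j=8: u_8=521/720 ∈ [29/51, 37/51) → index 7
j=9: u_9=581/720 ∈ [37/51, 44/51) → index 8
j=10: u_10=641/720 ∈ [44/51, 1) → index 11
j=11: u_11=701/720 ∈ [44/51, 1) → index 11

0 1 1 3 3 4 6 7 7 8 11 11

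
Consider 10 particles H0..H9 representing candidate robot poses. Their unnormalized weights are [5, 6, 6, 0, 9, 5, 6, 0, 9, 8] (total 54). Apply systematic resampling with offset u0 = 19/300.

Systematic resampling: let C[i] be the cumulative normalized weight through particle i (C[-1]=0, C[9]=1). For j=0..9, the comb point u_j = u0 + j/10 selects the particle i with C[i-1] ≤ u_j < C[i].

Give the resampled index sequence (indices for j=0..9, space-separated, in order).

C = [5/54, 11/54, 17/54, 17/54, 13/27, 31/54, 37/54, 37/54, 23/27, 1]
j=0: u_0=19/300 ∈ [0, 5/54) → index 0
j=1: u_1=49/300 ∈ [5/54, 11/54) → index 1
j=2: u_2=79/300 ∈ [11/54, 17/54) → index 2
j=3: u_3=109/300 ∈ [17/54, 13/27) → index 4
j=4: u_4=139/300 ∈ [17/54, 13/27) → index 4
j=5: u_5=169/300 ∈ [13/27, 31/54) → index 5
j=6: u_6=199/300 ∈ [31/54, 37/54) → index 6
j=7: u_7=229/300 ∈ [37/54, 23/27) → index 8
j=8: u_8=259/300 ∈ [23/27, 1) → index 9
j=9: u_9=289/300 ∈ [23/27, 1) → index 9

0 1 2 4 4 5 6 8 9 9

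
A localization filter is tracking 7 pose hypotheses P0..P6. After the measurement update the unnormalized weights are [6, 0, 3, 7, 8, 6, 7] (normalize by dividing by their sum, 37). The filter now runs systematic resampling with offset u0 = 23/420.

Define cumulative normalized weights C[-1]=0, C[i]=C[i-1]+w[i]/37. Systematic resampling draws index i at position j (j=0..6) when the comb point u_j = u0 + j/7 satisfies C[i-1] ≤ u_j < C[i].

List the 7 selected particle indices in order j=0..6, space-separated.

C = [6/37, 6/37, 9/37, 16/37, 24/37, 30/37, 1]
j=0: u_0=23/420 ∈ [0, 6/37) → index 0
j=1: u_1=83/420 ∈ [6/37, 9/37) → index 2
j=2: u_2=143/420 ∈ [9/37, 16/37) → index 3
j=3: u_3=29/60 ∈ [16/37, 24/37) → index 4
j=4: u_4=263/420 ∈ [16/37, 24/37) → index 4
j=5: u_5=323/420 ∈ [24/37, 30/37) → index 5
j=6: u_6=383/420 ∈ [30/37, 1) → index 6

0 2 3 4 4 5 6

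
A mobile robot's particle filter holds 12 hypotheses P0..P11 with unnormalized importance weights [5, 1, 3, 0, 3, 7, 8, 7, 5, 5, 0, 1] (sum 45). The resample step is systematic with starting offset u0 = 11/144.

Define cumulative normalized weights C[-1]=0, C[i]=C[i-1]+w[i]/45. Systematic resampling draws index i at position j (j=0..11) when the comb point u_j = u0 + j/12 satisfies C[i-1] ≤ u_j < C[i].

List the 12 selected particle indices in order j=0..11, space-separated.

0 2 4 5 5 6 6 7 7 8 9 11

C = [1/9, 2/15, 1/5, 1/5, 4/15, 19/45, 3/5, 34/45, 13/15, 44/45, 44/45, 1]
j=0: u_0=11/144 ∈ [0, 1/9) → index 0
j=1: u_1=23/144 ∈ [2/15, 1/5) → index 2
j=2: u_2=35/144 ∈ [1/5, 4/15) → index 4
j=3: u_3=47/144 ∈ [4/15, 19/45) → index 5
j=4: u_4=59/144 ∈ [4/15, 19/45) → index 5
j=5: u_5=71/144 ∈ [19/45, 3/5) → index 6
j=6: u_6=83/144 ∈ [19/45, 3/5) → index 6
j=7: u_7=95/144 ∈ [3/5, 34/45) → index 7
j=8: u_8=107/144 ∈ [3/5, 34/45) → index 7
j=9: u_9=119/144 ∈ [34/45, 13/15) → index 8
j=10: u_10=131/144 ∈ [13/15, 44/45) → index 9
j=11: u_11=143/144 ∈ [44/45, 1) → index 11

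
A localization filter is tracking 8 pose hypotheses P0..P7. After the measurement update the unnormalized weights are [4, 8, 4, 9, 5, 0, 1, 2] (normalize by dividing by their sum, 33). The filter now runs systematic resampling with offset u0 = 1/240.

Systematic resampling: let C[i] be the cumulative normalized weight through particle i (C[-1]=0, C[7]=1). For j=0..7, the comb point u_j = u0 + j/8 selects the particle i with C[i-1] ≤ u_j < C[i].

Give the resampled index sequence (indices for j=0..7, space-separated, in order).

0 1 1 2 3 3 3 4

C = [4/33, 4/11, 16/33, 25/33, 10/11, 10/11, 31/33, 1]
j=0: u_0=1/240 ∈ [0, 4/33) → index 0
j=1: u_1=31/240 ∈ [4/33, 4/11) → index 1
j=2: u_2=61/240 ∈ [4/33, 4/11) → index 1
j=3: u_3=91/240 ∈ [4/11, 16/33) → index 2
j=4: u_4=121/240 ∈ [16/33, 25/33) → index 3
j=5: u_5=151/240 ∈ [16/33, 25/33) → index 3
j=6: u_6=181/240 ∈ [16/33, 25/33) → index 3
j=7: u_7=211/240 ∈ [25/33, 10/11) → index 4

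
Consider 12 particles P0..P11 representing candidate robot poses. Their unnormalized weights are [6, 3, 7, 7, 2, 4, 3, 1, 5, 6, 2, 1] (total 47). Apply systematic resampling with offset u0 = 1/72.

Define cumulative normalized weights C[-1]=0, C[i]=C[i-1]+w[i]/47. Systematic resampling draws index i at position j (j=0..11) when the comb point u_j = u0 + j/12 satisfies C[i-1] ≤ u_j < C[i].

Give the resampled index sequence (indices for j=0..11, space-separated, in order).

C = [6/47, 9/47, 16/47, 23/47, 25/47, 29/47, 32/47, 33/47, 38/47, 44/47, 46/47, 1]
j=0: u_0=1/72 ∈ [0, 6/47) → index 0
j=1: u_1=7/72 ∈ [0, 6/47) → index 0
j=2: u_2=13/72 ∈ [6/47, 9/47) → index 1
j=3: u_3=19/72 ∈ [9/47, 16/47) → index 2
j=4: u_4=25/72 ∈ [16/47, 23/47) → index 3
j=5: u_5=31/72 ∈ [16/47, 23/47) → index 3
j=6: u_6=37/72 ∈ [23/47, 25/47) → index 4
j=7: u_7=43/72 ∈ [25/47, 29/47) → index 5
j=8: u_8=49/72 ∈ [29/47, 32/47) → index 6
j=9: u_9=55/72 ∈ [33/47, 38/47) → index 8
j=10: u_10=61/72 ∈ [38/47, 44/47) → index 9
j=11: u_11=67/72 ∈ [38/47, 44/47) → index 9

0 0 1 2 3 3 4 5 6 8 9 9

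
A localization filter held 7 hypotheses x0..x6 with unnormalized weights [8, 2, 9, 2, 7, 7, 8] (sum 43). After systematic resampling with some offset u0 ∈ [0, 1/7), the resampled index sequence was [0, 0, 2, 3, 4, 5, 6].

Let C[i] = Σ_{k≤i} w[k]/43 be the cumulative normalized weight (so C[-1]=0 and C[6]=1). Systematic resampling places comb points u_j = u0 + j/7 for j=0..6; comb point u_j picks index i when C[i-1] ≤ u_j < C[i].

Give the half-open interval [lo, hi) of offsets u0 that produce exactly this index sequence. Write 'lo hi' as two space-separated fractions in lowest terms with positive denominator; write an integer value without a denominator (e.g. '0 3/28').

C = [8/43, 10/43, 19/43, 21/43, 28/43, 35/43, 1]
j=0 picked index 0: u0 ∈ [0, 8/43)
j=1 picked index 0: u0 ∈ [-1/7, 13/301)
j=2 picked index 2: u0 ∈ [-16/301, 47/301)
j=3 picked index 3: u0 ∈ [4/301, 18/301)
j=4 picked index 4: u0 ∈ [-25/301, 24/301)
j=5 picked index 5: u0 ∈ [-19/301, 30/301)
j=6 picked index 6: u0 ∈ [-13/301, 1/7)
intersection: [4/301, 13/301)

4/301 13/301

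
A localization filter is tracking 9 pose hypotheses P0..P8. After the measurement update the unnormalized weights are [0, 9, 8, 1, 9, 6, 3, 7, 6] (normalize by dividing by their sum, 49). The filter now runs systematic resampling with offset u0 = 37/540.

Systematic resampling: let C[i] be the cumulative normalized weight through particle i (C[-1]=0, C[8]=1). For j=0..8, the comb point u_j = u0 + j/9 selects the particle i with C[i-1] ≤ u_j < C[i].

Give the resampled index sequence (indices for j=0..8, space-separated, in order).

1 1 2 4 4 5 7 7 8

C = [0, 9/49, 17/49, 18/49, 27/49, 33/49, 36/49, 43/49, 1]
j=0: u_0=37/540 ∈ [0, 9/49) → index 1
j=1: u_1=97/540 ∈ [0, 9/49) → index 1
j=2: u_2=157/540 ∈ [9/49, 17/49) → index 2
j=3: u_3=217/540 ∈ [18/49, 27/49) → index 4
j=4: u_4=277/540 ∈ [18/49, 27/49) → index 4
j=5: u_5=337/540 ∈ [27/49, 33/49) → index 5
j=6: u_6=397/540 ∈ [36/49, 43/49) → index 7
j=7: u_7=457/540 ∈ [36/49, 43/49) → index 7
j=8: u_8=517/540 ∈ [43/49, 1) → index 8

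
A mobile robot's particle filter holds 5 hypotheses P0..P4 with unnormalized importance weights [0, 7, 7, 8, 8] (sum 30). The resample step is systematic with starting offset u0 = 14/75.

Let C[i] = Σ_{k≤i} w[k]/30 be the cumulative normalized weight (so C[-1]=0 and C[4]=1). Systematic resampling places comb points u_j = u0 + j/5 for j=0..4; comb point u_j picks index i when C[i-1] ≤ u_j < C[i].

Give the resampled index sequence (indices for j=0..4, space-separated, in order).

1 2 3 4 4

C = [0, 7/30, 7/15, 11/15, 1]
j=0: u_0=14/75 ∈ [0, 7/30) → index 1
j=1: u_1=29/75 ∈ [7/30, 7/15) → index 2
j=2: u_2=44/75 ∈ [7/15, 11/15) → index 3
j=3: u_3=59/75 ∈ [11/15, 1) → index 4
j=4: u_4=74/75 ∈ [11/15, 1) → index 4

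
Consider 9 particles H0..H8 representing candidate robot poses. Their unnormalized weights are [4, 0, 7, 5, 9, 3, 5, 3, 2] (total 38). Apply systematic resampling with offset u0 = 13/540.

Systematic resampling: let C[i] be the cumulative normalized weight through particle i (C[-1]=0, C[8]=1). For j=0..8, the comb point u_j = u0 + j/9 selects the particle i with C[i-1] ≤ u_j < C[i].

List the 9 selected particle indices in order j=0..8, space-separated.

C = [2/19, 2/19, 11/38, 8/19, 25/38, 14/19, 33/38, 18/19, 1]
j=0: u_0=13/540 ∈ [0, 2/19) → index 0
j=1: u_1=73/540 ∈ [2/19, 11/38) → index 2
j=2: u_2=133/540 ∈ [2/19, 11/38) → index 2
j=3: u_3=193/540 ∈ [11/38, 8/19) → index 3
j=4: u_4=253/540 ∈ [8/19, 25/38) → index 4
j=5: u_5=313/540 ∈ [8/19, 25/38) → index 4
j=6: u_6=373/540 ∈ [25/38, 14/19) → index 5
j=7: u_7=433/540 ∈ [14/19, 33/38) → index 6
j=8: u_8=493/540 ∈ [33/38, 18/19) → index 7

0 2 2 3 4 4 5 6 7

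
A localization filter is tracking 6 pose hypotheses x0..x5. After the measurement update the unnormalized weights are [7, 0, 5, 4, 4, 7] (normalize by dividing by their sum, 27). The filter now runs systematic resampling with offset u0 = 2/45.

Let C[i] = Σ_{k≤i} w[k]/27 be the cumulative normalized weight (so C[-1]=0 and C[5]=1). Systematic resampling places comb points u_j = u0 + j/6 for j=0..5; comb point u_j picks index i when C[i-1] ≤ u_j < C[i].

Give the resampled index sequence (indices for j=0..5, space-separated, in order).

C = [7/27, 7/27, 4/9, 16/27, 20/27, 1]
j=0: u_0=2/45 ∈ [0, 7/27) → index 0
j=1: u_1=19/90 ∈ [0, 7/27) → index 0
j=2: u_2=17/45 ∈ [7/27, 4/9) → index 2
j=3: u_3=49/90 ∈ [4/9, 16/27) → index 3
j=4: u_4=32/45 ∈ [16/27, 20/27) → index 4
j=5: u_5=79/90 ∈ [20/27, 1) → index 5

0 0 2 3 4 5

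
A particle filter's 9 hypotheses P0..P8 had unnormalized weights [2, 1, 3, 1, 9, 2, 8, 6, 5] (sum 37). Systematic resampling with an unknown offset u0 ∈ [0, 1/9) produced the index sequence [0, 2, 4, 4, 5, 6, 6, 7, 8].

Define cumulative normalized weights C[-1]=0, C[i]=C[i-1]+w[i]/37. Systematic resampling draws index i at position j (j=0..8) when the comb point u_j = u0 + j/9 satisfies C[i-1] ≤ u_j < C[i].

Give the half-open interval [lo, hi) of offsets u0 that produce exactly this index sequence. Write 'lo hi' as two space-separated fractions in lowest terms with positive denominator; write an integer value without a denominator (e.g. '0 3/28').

0 4/111

C = [2/37, 3/37, 6/37, 7/37, 16/37, 18/37, 26/37, 32/37, 1]
j=0 picked index 0: u0 ∈ [0, 2/37)
j=1 picked index 2: u0 ∈ [-10/333, 17/333)
j=2 picked index 4: u0 ∈ [-11/333, 70/333)
j=3 picked index 4: u0 ∈ [-16/111, 11/111)
j=4 picked index 5: u0 ∈ [-4/333, 14/333)
j=5 picked index 6: u0 ∈ [-23/333, 49/333)
j=6 picked index 6: u0 ∈ [-20/111, 4/111)
j=7 picked index 7: u0 ∈ [-25/333, 29/333)
j=8 picked index 8: u0 ∈ [-8/333, 1/9)
intersection: [0, 4/111)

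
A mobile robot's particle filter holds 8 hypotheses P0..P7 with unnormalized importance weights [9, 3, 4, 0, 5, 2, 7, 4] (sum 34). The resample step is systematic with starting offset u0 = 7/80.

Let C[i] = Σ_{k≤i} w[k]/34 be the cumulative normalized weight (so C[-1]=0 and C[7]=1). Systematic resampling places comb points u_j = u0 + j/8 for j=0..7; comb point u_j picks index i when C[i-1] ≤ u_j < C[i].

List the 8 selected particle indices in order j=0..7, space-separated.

C = [9/34, 6/17, 8/17, 8/17, 21/34, 23/34, 15/17, 1]
j=0: u_0=7/80 ∈ [0, 9/34) → index 0
j=1: u_1=17/80 ∈ [0, 9/34) → index 0
j=2: u_2=27/80 ∈ [9/34, 6/17) → index 1
j=3: u_3=37/80 ∈ [6/17, 8/17) → index 2
j=4: u_4=47/80 ∈ [8/17, 21/34) → index 4
j=5: u_5=57/80 ∈ [23/34, 15/17) → index 6
j=6: u_6=67/80 ∈ [23/34, 15/17) → index 6
j=7: u_7=77/80 ∈ [15/17, 1) → index 7

0 0 1 2 4 6 6 7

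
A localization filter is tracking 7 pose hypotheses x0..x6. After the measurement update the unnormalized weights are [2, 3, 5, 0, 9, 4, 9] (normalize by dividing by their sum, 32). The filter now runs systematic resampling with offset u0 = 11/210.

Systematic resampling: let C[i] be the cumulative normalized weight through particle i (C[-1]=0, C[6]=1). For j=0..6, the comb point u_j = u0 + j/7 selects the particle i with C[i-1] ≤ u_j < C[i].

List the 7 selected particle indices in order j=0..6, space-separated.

C = [1/16, 5/32, 5/16, 5/16, 19/32, 23/32, 1]
j=0: u_0=11/210 ∈ [0, 1/16) → index 0
j=1: u_1=41/210 ∈ [5/32, 5/16) → index 2
j=2: u_2=71/210 ∈ [5/16, 19/32) → index 4
j=3: u_3=101/210 ∈ [5/16, 19/32) → index 4
j=4: u_4=131/210 ∈ [19/32, 23/32) → index 5
j=5: u_5=23/30 ∈ [23/32, 1) → index 6
j=6: u_6=191/210 ∈ [23/32, 1) → index 6

0 2 4 4 5 6 6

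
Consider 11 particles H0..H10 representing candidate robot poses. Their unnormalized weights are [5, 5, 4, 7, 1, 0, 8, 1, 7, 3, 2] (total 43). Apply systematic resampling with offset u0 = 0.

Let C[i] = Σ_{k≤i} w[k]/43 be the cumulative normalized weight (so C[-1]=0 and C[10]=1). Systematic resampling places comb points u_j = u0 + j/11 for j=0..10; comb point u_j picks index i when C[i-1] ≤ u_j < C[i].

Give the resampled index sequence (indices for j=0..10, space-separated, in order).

C = [5/43, 10/43, 14/43, 21/43, 22/43, 22/43, 30/43, 31/43, 38/43, 41/43, 1]
j=0: u_0=0 ∈ [0, 5/43) → index 0
j=1: u_1=1/11 ∈ [0, 5/43) → index 0
j=2: u_2=2/11 ∈ [5/43, 10/43) → index 1
j=3: u_3=3/11 ∈ [10/43, 14/43) → index 2
j=4: u_4=4/11 ∈ [14/43, 21/43) → index 3
j=5: u_5=5/11 ∈ [14/43, 21/43) → index 3
j=6: u_6=6/11 ∈ [22/43, 30/43) → index 6
j=7: u_7=7/11 ∈ [22/43, 30/43) → index 6
j=8: u_8=8/11 ∈ [31/43, 38/43) → index 8
j=9: u_9=9/11 ∈ [31/43, 38/43) → index 8
j=10: u_10=10/11 ∈ [38/43, 41/43) → index 9

0 0 1 2 3 3 6 6 8 8 9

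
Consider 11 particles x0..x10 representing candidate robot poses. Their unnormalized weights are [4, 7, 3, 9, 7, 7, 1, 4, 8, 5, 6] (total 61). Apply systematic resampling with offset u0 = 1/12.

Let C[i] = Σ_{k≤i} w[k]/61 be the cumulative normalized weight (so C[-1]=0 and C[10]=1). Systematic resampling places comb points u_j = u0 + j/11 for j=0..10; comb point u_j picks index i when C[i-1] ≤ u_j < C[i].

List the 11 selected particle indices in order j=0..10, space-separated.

1 1 3 3 4 5 7 8 8 9 10

C = [4/61, 11/61, 14/61, 23/61, 30/61, 37/61, 38/61, 42/61, 50/61, 55/61, 1]
j=0: u_0=1/12 ∈ [4/61, 11/61) → index 1
j=1: u_1=23/132 ∈ [4/61, 11/61) → index 1
j=2: u_2=35/132 ∈ [14/61, 23/61) → index 3
j=3: u_3=47/132 ∈ [14/61, 23/61) → index 3
j=4: u_4=59/132 ∈ [23/61, 30/61) → index 4
j=5: u_5=71/132 ∈ [30/61, 37/61) → index 5
j=6: u_6=83/132 ∈ [38/61, 42/61) → index 7
j=7: u_7=95/132 ∈ [42/61, 50/61) → index 8
j=8: u_8=107/132 ∈ [42/61, 50/61) → index 8
j=9: u_9=119/132 ∈ [50/61, 55/61) → index 9
j=10: u_10=131/132 ∈ [55/61, 1) → index 10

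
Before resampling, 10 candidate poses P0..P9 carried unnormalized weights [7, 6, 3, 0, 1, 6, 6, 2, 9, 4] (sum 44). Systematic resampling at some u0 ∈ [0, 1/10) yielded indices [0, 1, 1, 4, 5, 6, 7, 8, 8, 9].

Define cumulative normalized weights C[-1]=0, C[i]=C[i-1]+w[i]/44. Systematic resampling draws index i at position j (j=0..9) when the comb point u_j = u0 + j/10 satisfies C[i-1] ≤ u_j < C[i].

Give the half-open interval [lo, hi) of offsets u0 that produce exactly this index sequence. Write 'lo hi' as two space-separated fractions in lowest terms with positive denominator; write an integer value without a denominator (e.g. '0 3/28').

7/110 19/220

C = [7/44, 13/44, 4/11, 4/11, 17/44, 23/44, 29/44, 31/44, 10/11, 1]
j=0 picked index 0: u0 ∈ [0, 7/44)
j=1 picked index 1: u0 ∈ [13/220, 43/220)
j=2 picked index 1: u0 ∈ [-9/220, 21/220)
j=3 picked index 4: u0 ∈ [7/110, 19/220)
j=4 picked index 5: u0 ∈ [-3/220, 27/220)
j=5 picked index 6: u0 ∈ [1/44, 7/44)
j=6 picked index 7: u0 ∈ [13/220, 23/220)
j=7 picked index 8: u0 ∈ [1/220, 23/110)
j=8 picked index 8: u0 ∈ [-21/220, 6/55)
j=9 picked index 9: u0 ∈ [1/110, 1/10)
intersection: [7/110, 19/220)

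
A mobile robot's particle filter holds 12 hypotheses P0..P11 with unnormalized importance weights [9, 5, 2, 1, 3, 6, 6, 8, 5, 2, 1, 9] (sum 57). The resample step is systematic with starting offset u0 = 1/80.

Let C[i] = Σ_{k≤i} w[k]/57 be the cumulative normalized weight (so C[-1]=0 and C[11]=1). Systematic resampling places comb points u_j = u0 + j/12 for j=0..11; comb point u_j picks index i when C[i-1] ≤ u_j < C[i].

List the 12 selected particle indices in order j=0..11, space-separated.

0 0 1 2 4 5 6 7 7 8 11 11

C = [3/19, 14/57, 16/57, 17/57, 20/57, 26/57, 32/57, 40/57, 15/19, 47/57, 16/19, 1]
j=0: u_0=1/80 ∈ [0, 3/19) → index 0
j=1: u_1=23/240 ∈ [0, 3/19) → index 0
j=2: u_2=43/240 ∈ [3/19, 14/57) → index 1
j=3: u_3=21/80 ∈ [14/57, 16/57) → index 2
j=4: u_4=83/240 ∈ [17/57, 20/57) → index 4
j=5: u_5=103/240 ∈ [20/57, 26/57) → index 5
j=6: u_6=41/80 ∈ [26/57, 32/57) → index 6
j=7: u_7=143/240 ∈ [32/57, 40/57) → index 7
j=8: u_8=163/240 ∈ [32/57, 40/57) → index 7
j=9: u_9=61/80 ∈ [40/57, 15/19) → index 8
j=10: u_10=203/240 ∈ [16/19, 1) → index 11
j=11: u_11=223/240 ∈ [16/19, 1) → index 11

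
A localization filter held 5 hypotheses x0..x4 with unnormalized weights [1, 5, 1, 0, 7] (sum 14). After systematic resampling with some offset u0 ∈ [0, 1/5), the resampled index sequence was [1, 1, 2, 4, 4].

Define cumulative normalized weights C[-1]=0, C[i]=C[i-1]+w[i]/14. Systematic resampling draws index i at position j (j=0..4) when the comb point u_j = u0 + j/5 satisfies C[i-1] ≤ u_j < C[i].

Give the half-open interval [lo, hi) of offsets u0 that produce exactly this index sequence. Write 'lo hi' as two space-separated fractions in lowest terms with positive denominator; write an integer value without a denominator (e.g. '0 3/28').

C = [1/14, 3/7, 1/2, 1/2, 1]
j=0 picked index 1: u0 ∈ [1/14, 3/7)
j=1 picked index 1: u0 ∈ [-9/70, 8/35)
j=2 picked index 2: u0 ∈ [1/35, 1/10)
j=3 picked index 4: u0 ∈ [-1/10, 2/5)
j=4 picked index 4: u0 ∈ [-3/10, 1/5)
intersection: [1/14, 1/10)

1/14 1/10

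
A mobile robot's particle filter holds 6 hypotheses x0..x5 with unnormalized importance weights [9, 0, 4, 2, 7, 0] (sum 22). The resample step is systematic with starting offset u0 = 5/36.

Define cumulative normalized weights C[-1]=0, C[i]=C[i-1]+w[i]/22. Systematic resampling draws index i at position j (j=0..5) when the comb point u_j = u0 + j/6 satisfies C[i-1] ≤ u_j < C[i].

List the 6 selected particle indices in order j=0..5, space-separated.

C = [9/22, 9/22, 13/22, 15/22, 1, 1]
j=0: u_0=5/36 ∈ [0, 9/22) → index 0
j=1: u_1=11/36 ∈ [0, 9/22) → index 0
j=2: u_2=17/36 ∈ [9/22, 13/22) → index 2
j=3: u_3=23/36 ∈ [13/22, 15/22) → index 3
j=4: u_4=29/36 ∈ [15/22, 1) → index 4
j=5: u_5=35/36 ∈ [15/22, 1) → index 4

0 0 2 3 4 4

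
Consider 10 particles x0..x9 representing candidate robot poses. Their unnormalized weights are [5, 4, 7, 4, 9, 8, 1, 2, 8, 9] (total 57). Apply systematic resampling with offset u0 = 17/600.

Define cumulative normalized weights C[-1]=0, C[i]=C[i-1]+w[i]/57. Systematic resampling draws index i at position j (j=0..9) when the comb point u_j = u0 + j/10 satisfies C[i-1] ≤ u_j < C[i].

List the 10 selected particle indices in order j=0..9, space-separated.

C = [5/57, 3/19, 16/57, 20/57, 29/57, 37/57, 2/3, 40/57, 16/19, 1]
j=0: u_0=17/600 ∈ [0, 5/57) → index 0
j=1: u_1=77/600 ∈ [5/57, 3/19) → index 1
j=2: u_2=137/600 ∈ [3/19, 16/57) → index 2
j=3: u_3=197/600 ∈ [16/57, 20/57) → index 3
j=4: u_4=257/600 ∈ [20/57, 29/57) → index 4
j=5: u_5=317/600 ∈ [29/57, 37/57) → index 5
j=6: u_6=377/600 ∈ [29/57, 37/57) → index 5
j=7: u_7=437/600 ∈ [40/57, 16/19) → index 8
j=8: u_8=497/600 ∈ [40/57, 16/19) → index 8
j=9: u_9=557/600 ∈ [16/19, 1) → index 9

0 1 2 3 4 5 5 8 8 9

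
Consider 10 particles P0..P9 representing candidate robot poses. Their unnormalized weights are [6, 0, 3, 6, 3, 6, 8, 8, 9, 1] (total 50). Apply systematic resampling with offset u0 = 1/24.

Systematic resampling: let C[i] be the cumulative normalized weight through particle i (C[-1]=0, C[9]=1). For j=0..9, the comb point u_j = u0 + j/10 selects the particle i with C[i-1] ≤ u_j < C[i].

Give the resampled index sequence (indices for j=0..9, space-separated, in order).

C = [3/25, 3/25, 9/50, 3/10, 9/25, 12/25, 16/25, 4/5, 49/50, 1]
j=0: u_0=1/24 ∈ [0, 3/25) → index 0
j=1: u_1=17/120 ∈ [3/25, 9/50) → index 2
j=2: u_2=29/120 ∈ [9/50, 3/10) → index 3
j=3: u_3=41/120 ∈ [3/10, 9/25) → index 4
j=4: u_4=53/120 ∈ [9/25, 12/25) → index 5
j=5: u_5=13/24 ∈ [12/25, 16/25) → index 6
j=6: u_6=77/120 ∈ [16/25, 4/5) → index 7
j=7: u_7=89/120 ∈ [16/25, 4/5) → index 7
j=8: u_8=101/120 ∈ [4/5, 49/50) → index 8
j=9: u_9=113/120 ∈ [4/5, 49/50) → index 8

0 2 3 4 5 6 7 7 8 8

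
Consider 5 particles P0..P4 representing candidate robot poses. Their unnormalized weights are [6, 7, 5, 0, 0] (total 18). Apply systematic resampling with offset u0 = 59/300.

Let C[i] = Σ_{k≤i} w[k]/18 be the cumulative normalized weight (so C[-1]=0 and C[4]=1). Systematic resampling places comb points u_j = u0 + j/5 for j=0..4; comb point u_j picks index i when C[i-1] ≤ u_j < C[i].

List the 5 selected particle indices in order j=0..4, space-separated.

0 1 1 2 2

C = [1/3, 13/18, 1, 1, 1]
j=0: u_0=59/300 ∈ [0, 1/3) → index 0
j=1: u_1=119/300 ∈ [1/3, 13/18) → index 1
j=2: u_2=179/300 ∈ [1/3, 13/18) → index 1
j=3: u_3=239/300 ∈ [13/18, 1) → index 2
j=4: u_4=299/300 ∈ [13/18, 1) → index 2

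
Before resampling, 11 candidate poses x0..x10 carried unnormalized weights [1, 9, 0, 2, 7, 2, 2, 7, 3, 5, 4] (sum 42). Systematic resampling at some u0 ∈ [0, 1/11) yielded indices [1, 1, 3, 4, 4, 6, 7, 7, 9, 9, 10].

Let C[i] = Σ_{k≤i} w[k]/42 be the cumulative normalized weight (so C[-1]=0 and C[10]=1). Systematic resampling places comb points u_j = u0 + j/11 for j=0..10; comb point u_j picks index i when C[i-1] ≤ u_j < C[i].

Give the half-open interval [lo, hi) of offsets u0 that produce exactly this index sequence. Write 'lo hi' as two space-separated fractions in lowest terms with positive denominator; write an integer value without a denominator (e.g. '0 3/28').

9/154 6/77

C = [1/42, 5/21, 5/21, 2/7, 19/42, 1/2, 23/42, 5/7, 11/14, 19/21, 1]
j=0 picked index 1: u0 ∈ [1/42, 5/21)
j=1 picked index 1: u0 ∈ [-31/462, 34/231)
j=2 picked index 3: u0 ∈ [13/231, 8/77)
j=3 picked index 4: u0 ∈ [1/77, 83/462)
j=4 picked index 4: u0 ∈ [-6/77, 41/462)
j=5 picked index 6: u0 ∈ [1/22, 43/462)
j=6 picked index 7: u0 ∈ [1/462, 13/77)
j=7 picked index 7: u0 ∈ [-41/462, 6/77)
j=8 picked index 9: u0 ∈ [9/154, 41/231)
j=9 picked index 9: u0 ∈ [-5/154, 20/231)
j=10 picked index 10: u0 ∈ [-1/231, 1/11)
intersection: [9/154, 6/77)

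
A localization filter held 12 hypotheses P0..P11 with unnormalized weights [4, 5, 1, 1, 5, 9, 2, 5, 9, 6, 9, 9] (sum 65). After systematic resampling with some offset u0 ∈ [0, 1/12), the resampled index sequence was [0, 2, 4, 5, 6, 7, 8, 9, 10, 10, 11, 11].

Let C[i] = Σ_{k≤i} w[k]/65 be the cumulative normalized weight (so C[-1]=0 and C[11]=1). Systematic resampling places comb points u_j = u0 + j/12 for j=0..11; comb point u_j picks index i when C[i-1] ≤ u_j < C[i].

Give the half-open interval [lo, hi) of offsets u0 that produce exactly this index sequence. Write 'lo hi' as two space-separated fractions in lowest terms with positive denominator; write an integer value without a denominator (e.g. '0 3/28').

C = [4/65, 9/65, 2/13, 11/65, 16/65, 5/13, 27/65, 32/65, 41/65, 47/65, 56/65, 1]
j=0 picked index 0: u0 ∈ [0, 4/65)
j=1 picked index 2: u0 ∈ [43/780, 11/156)
j=2 picked index 4: u0 ∈ [1/390, 31/390)
j=3 picked index 5: u0 ∈ [-1/260, 7/52)
j=4 picked index 6: u0 ∈ [2/39, 16/195)
j=5 picked index 7: u0 ∈ [-1/780, 59/780)
j=6 picked index 8: u0 ∈ [-1/130, 17/130)
j=7 picked index 9: u0 ∈ [37/780, 109/780)
j=8 picked index 10: u0 ∈ [11/195, 38/195)
j=9 picked index 10: u0 ∈ [-7/260, 29/260)
j=10 picked index 11: u0 ∈ [11/390, 1/6)
j=11 picked index 11: u0 ∈ [-43/780, 1/12)
intersection: [11/195, 4/65)

11/195 4/65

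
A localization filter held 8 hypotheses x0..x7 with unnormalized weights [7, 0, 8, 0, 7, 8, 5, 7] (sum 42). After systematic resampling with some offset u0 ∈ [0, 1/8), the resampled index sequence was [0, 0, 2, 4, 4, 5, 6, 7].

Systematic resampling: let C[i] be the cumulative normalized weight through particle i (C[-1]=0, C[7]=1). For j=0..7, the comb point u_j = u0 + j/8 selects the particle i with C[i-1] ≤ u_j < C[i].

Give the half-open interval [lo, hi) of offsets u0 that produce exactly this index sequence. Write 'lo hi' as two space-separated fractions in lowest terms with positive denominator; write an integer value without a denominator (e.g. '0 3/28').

0 1/42

C = [1/6, 1/6, 5/14, 5/14, 11/21, 5/7, 5/6, 1]
j=0 picked index 0: u0 ∈ [0, 1/6)
j=1 picked index 0: u0 ∈ [-1/8, 1/24)
j=2 picked index 2: u0 ∈ [-1/12, 3/28)
j=3 picked index 4: u0 ∈ [-1/56, 25/168)
j=4 picked index 4: u0 ∈ [-1/7, 1/42)
j=5 picked index 5: u0 ∈ [-17/168, 5/56)
j=6 picked index 6: u0 ∈ [-1/28, 1/12)
j=7 picked index 7: u0 ∈ [-1/24, 1/8)
intersection: [0, 1/42)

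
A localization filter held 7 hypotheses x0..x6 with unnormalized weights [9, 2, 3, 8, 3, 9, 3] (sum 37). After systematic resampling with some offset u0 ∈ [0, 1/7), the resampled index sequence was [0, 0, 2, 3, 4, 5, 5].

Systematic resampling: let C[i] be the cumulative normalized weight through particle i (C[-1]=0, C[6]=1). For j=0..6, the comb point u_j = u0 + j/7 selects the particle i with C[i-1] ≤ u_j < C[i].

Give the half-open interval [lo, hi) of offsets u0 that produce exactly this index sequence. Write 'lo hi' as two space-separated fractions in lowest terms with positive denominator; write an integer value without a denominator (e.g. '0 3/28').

6/259 16/259

C = [9/37, 11/37, 14/37, 22/37, 25/37, 34/37, 1]
j=0 picked index 0: u0 ∈ [0, 9/37)
j=1 picked index 0: u0 ∈ [-1/7, 26/259)
j=2 picked index 2: u0 ∈ [3/259, 24/259)
j=3 picked index 3: u0 ∈ [-13/259, 43/259)
j=4 picked index 4: u0 ∈ [6/259, 27/259)
j=5 picked index 5: u0 ∈ [-10/259, 53/259)
j=6 picked index 5: u0 ∈ [-47/259, 16/259)
intersection: [6/259, 16/259)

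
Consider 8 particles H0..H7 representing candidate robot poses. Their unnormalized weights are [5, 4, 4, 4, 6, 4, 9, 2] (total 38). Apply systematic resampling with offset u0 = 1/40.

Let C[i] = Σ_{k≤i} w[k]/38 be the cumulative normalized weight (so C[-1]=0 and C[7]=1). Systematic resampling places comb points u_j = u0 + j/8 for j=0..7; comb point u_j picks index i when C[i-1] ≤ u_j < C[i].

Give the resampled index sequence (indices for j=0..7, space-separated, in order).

C = [5/38, 9/38, 13/38, 17/38, 23/38, 27/38, 18/19, 1]
j=0: u_0=1/40 ∈ [0, 5/38) → index 0
j=1: u_1=3/20 ∈ [5/38, 9/38) → index 1
j=2: u_2=11/40 ∈ [9/38, 13/38) → index 2
j=3: u_3=2/5 ∈ [13/38, 17/38) → index 3
j=4: u_4=21/40 ∈ [17/38, 23/38) → index 4
j=5: u_5=13/20 ∈ [23/38, 27/38) → index 5
j=6: u_6=31/40 ∈ [27/38, 18/19) → index 6
j=7: u_7=9/10 ∈ [27/38, 18/19) → index 6

0 1 2 3 4 5 6 6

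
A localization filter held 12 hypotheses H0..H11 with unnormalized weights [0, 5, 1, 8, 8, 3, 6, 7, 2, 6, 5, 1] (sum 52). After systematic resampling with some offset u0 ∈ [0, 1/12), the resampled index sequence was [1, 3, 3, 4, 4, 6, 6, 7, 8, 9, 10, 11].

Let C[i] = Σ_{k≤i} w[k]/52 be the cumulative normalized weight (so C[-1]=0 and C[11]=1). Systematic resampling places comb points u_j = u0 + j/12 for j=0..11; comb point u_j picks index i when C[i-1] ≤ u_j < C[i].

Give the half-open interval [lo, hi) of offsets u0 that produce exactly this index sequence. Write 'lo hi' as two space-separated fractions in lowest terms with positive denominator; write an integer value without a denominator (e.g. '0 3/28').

C = [0, 5/52, 3/26, 7/26, 11/26, 25/52, 31/52, 19/26, 10/13, 23/26, 51/52, 1]
j=0 picked index 1: u0 ∈ [0, 5/52)
j=1 picked index 3: u0 ∈ [5/156, 29/156)
j=2 picked index 3: u0 ∈ [-2/39, 4/39)
j=3 picked index 4: u0 ∈ [1/52, 9/52)
j=4 picked index 4: u0 ∈ [-5/78, 7/78)
j=5 picked index 6: u0 ∈ [5/78, 7/39)
j=6 picked index 6: u0 ∈ [-1/52, 5/52)
j=7 picked index 7: u0 ∈ [1/78, 23/156)
j=8 picked index 8: u0 ∈ [5/78, 4/39)
j=9 picked index 9: u0 ∈ [1/52, 7/52)
j=10 picked index 10: u0 ∈ [2/39, 23/156)
j=11 picked index 11: u0 ∈ [5/78, 1/12)
intersection: [5/78, 1/12)

5/78 1/12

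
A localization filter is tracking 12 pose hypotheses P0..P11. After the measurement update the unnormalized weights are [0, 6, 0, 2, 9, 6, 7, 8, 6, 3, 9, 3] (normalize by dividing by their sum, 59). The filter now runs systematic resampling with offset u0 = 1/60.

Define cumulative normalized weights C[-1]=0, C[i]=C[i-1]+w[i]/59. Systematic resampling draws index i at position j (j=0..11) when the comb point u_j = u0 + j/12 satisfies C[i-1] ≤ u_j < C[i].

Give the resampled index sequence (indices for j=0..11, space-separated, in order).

C = [0, 6/59, 6/59, 8/59, 17/59, 23/59, 30/59, 38/59, 44/59, 47/59, 56/59, 1]
j=0: u_0=1/60 ∈ [0, 6/59) → index 1
j=1: u_1=1/10 ∈ [0, 6/59) → index 1
j=2: u_2=11/60 ∈ [8/59, 17/59) → index 4
j=3: u_3=4/15 ∈ [8/59, 17/59) → index 4
j=4: u_4=7/20 ∈ [17/59, 23/59) → index 5
j=5: u_5=13/30 ∈ [23/59, 30/59) → index 6
j=6: u_6=31/60 ∈ [30/59, 38/59) → index 7
j=7: u_7=3/5 ∈ [30/59, 38/59) → index 7
j=8: u_8=41/60 ∈ [38/59, 44/59) → index 8
j=9: u_9=23/30 ∈ [44/59, 47/59) → index 9
j=10: u_10=17/20 ∈ [47/59, 56/59) → index 10
j=11: u_11=14/15 ∈ [47/59, 56/59) → index 10

1 1 4 4 5 6 7 7 8 9 10 10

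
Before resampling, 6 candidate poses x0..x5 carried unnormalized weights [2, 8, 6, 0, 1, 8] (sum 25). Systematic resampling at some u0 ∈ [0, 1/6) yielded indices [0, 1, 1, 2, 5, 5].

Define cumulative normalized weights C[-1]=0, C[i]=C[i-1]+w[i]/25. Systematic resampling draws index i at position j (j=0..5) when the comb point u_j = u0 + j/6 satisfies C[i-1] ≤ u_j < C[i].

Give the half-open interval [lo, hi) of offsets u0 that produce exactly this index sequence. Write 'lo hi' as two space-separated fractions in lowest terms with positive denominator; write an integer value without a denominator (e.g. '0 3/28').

1/75 1/15

C = [2/25, 2/5, 16/25, 16/25, 17/25, 1]
j=0 picked index 0: u0 ∈ [0, 2/25)
j=1 picked index 1: u0 ∈ [-13/150, 7/30)
j=2 picked index 1: u0 ∈ [-19/75, 1/15)
j=3 picked index 2: u0 ∈ [-1/10, 7/50)
j=4 picked index 5: u0 ∈ [1/75, 1/3)
j=5 picked index 5: u0 ∈ [-23/150, 1/6)
intersection: [1/75, 1/15)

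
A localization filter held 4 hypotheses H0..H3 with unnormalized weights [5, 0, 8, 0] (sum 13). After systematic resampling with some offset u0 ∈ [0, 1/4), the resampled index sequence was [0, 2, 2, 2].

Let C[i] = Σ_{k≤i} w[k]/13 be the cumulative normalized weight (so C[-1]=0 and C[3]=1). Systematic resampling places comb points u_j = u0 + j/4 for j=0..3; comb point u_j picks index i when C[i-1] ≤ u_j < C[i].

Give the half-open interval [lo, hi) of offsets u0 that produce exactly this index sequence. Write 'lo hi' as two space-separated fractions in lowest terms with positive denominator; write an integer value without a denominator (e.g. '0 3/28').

7/52 1/4

C = [5/13, 5/13, 1, 1]
j=0 picked index 0: u0 ∈ [0, 5/13)
j=1 picked index 2: u0 ∈ [7/52, 3/4)
j=2 picked index 2: u0 ∈ [-3/26, 1/2)
j=3 picked index 2: u0 ∈ [-19/52, 1/4)
intersection: [7/52, 1/4)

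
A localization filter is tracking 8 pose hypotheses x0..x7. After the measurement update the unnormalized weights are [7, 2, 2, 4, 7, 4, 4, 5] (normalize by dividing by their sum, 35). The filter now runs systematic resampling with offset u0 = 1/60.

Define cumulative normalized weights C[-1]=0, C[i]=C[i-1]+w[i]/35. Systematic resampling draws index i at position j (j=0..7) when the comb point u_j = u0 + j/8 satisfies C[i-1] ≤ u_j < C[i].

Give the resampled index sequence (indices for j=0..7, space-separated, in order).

0 0 2 3 4 5 6 7

C = [1/5, 9/35, 11/35, 3/7, 22/35, 26/35, 6/7, 1]
j=0: u_0=1/60 ∈ [0, 1/5) → index 0
j=1: u_1=17/120 ∈ [0, 1/5) → index 0
j=2: u_2=4/15 ∈ [9/35, 11/35) → index 2
j=3: u_3=47/120 ∈ [11/35, 3/7) → index 3
j=4: u_4=31/60 ∈ [3/7, 22/35) → index 4
j=5: u_5=77/120 ∈ [22/35, 26/35) → index 5
j=6: u_6=23/30 ∈ [26/35, 6/7) → index 6
j=7: u_7=107/120 ∈ [6/7, 1) → index 7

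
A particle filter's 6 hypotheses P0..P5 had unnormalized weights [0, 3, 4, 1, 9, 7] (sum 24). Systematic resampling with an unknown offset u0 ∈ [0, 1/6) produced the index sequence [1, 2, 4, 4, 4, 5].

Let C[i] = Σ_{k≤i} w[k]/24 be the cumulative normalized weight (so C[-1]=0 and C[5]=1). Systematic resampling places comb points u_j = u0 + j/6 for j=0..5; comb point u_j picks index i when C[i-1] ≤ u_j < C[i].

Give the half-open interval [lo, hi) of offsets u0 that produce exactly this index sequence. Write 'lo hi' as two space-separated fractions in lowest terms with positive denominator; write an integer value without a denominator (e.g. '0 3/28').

C = [0, 1/8, 7/24, 1/3, 17/24, 1]
j=0 picked index 1: u0 ∈ [0, 1/8)
j=1 picked index 2: u0 ∈ [-1/24, 1/8)
j=2 picked index 4: u0 ∈ [0, 3/8)
j=3 picked index 4: u0 ∈ [-1/6, 5/24)
j=4 picked index 4: u0 ∈ [-1/3, 1/24)
j=5 picked index 5: u0 ∈ [-1/8, 1/6)
intersection: [0, 1/24)

0 1/24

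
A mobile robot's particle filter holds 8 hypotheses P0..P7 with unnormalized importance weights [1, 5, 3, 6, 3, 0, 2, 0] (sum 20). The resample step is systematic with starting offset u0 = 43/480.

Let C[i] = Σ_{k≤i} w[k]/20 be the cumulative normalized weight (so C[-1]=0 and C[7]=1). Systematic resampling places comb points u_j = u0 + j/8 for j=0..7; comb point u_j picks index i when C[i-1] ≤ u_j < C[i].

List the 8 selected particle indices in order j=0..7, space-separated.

C = [1/20, 3/10, 9/20, 3/4, 9/10, 9/10, 1, 1]
j=0: u_0=43/480 ∈ [1/20, 3/10) → index 1
j=1: u_1=103/480 ∈ [1/20, 3/10) → index 1
j=2: u_2=163/480 ∈ [3/10, 9/20) → index 2
j=3: u_3=223/480 ∈ [9/20, 3/4) → index 3
j=4: u_4=283/480 ∈ [9/20, 3/4) → index 3
j=5: u_5=343/480 ∈ [9/20, 3/4) → index 3
j=6: u_6=403/480 ∈ [3/4, 9/10) → index 4
j=7: u_7=463/480 ∈ [9/10, 1) → index 6

1 1 2 3 3 3 4 6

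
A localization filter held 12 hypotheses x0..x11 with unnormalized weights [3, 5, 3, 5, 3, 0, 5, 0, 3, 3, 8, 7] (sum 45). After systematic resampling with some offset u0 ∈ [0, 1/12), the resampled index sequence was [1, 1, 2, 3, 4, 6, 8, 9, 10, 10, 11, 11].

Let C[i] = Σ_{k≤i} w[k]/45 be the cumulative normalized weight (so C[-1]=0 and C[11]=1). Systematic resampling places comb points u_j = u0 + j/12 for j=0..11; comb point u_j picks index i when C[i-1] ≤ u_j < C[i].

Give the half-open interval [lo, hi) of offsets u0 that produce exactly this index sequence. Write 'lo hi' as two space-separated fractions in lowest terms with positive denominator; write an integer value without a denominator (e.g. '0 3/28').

C = [1/15, 8/45, 11/45, 16/45, 19/45, 19/45, 8/15, 8/15, 3/5, 2/3, 38/45, 1]
j=0 picked index 1: u0 ∈ [1/15, 8/45)
j=1 picked index 1: u0 ∈ [-1/60, 17/180)
j=2 picked index 2: u0 ∈ [1/90, 7/90)
j=3 picked index 3: u0 ∈ [-1/180, 19/180)
j=4 picked index 4: u0 ∈ [1/45, 4/45)
j=5 picked index 6: u0 ∈ [1/180, 7/60)
j=6 picked index 8: u0 ∈ [1/30, 1/10)
j=7 picked index 9: u0 ∈ [1/60, 1/12)
j=8 picked index 10: u0 ∈ [0, 8/45)
j=9 picked index 10: u0 ∈ [-1/12, 17/180)
j=10 picked index 11: u0 ∈ [1/90, 1/6)
j=11 picked index 11: u0 ∈ [-13/180, 1/12)
intersection: [1/15, 7/90)

1/15 7/90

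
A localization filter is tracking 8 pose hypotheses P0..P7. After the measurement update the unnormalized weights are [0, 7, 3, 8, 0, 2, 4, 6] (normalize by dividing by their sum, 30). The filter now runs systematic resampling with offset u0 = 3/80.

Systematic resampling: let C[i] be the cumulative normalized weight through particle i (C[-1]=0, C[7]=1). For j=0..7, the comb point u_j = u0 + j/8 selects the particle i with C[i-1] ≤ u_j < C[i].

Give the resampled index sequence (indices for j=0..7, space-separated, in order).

C = [0, 7/30, 1/3, 3/5, 3/5, 2/3, 4/5, 1]
j=0: u_0=3/80 ∈ [0, 7/30) → index 1
j=1: u_1=13/80 ∈ [0, 7/30) → index 1
j=2: u_2=23/80 ∈ [7/30, 1/3) → index 2
j=3: u_3=33/80 ∈ [1/3, 3/5) → index 3
j=4: u_4=43/80 ∈ [1/3, 3/5) → index 3
j=5: u_5=53/80 ∈ [3/5, 2/3) → index 5
j=6: u_6=63/80 ∈ [2/3, 4/5) → index 6
j=7: u_7=73/80 ∈ [4/5, 1) → index 7

1 1 2 3 3 5 6 7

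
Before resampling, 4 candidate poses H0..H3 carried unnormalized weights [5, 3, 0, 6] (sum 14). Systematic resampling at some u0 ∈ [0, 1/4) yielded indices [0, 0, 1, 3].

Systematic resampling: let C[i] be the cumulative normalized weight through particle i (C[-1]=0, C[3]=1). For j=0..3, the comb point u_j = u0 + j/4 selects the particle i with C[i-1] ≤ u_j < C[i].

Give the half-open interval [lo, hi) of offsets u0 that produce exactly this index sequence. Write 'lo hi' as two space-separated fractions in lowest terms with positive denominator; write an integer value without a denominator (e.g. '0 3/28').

C = [5/14, 4/7, 4/7, 1]
j=0 picked index 0: u0 ∈ [0, 5/14)
j=1 picked index 0: u0 ∈ [-1/4, 3/28)
j=2 picked index 1: u0 ∈ [-1/7, 1/14)
j=3 picked index 3: u0 ∈ [-5/28, 1/4)
intersection: [0, 1/14)

0 1/14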